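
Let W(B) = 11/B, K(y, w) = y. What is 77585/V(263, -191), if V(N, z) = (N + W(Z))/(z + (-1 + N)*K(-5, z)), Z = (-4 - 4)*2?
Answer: -1863281360/4197 ≈ -4.4396e+5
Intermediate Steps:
Z = -16 (Z = -8*2 = -16)
V(N, z) = (-11/16 + N)/(5 + z - 5*N) (V(N, z) = (N + 11/(-16))/(z + (-1 + N)*(-5)) = (N + 11*(-1/16))/(z + (5 - 5*N)) = (N - 11/16)/(5 + z - 5*N) = (-11/16 + N)/(5 + z - 5*N))
77585/V(263, -191) = 77585/(((-11/16 + 263)/(5 - 191 - 5*263))) = 77585/(((4197/16)/(5 - 191 - 1315))) = 77585/(((4197/16)/(-1501))) = 77585/((-1/1501*4197/16)) = 77585/(-4197/24016) = 77585*(-24016/4197) = -1863281360/4197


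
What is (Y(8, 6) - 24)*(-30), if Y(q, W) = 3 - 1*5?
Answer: 780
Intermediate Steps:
Y(q, W) = -2 (Y(q, W) = 3 - 5 = -2)
(Y(8, 6) - 24)*(-30) = (-2 - 24)*(-30) = -26*(-30) = 780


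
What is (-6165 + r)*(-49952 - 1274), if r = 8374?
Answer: -113158234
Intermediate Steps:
(-6165 + r)*(-49952 - 1274) = (-6165 + 8374)*(-49952 - 1274) = 2209*(-51226) = -113158234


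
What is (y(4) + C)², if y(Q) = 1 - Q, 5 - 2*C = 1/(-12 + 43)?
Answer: 256/961 ≈ 0.26639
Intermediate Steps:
C = 77/31 (C = 5/2 - 1/(2*(-12 + 43)) = 5/2 - ½/31 = 5/2 - ½*1/31 = 5/2 - 1/62 = 77/31 ≈ 2.4839)
(y(4) + C)² = ((1 - 1*4) + 77/31)² = ((1 - 4) + 77/31)² = (-3 + 77/31)² = (-16/31)² = 256/961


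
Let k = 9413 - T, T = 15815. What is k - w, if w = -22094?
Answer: 15692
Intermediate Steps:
k = -6402 (k = 9413 - 1*15815 = 9413 - 15815 = -6402)
k - w = -6402 - 1*(-22094) = -6402 + 22094 = 15692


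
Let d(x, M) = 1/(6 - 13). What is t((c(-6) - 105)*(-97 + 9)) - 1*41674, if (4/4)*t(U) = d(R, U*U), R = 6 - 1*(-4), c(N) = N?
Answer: -291719/7 ≈ -41674.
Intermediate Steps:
R = 10 (R = 6 + 4 = 10)
d(x, M) = -⅐ (d(x, M) = 1/(-7) = -⅐)
t(U) = -⅐
t((c(-6) - 105)*(-97 + 9)) - 1*41674 = -⅐ - 1*41674 = -⅐ - 41674 = -291719/7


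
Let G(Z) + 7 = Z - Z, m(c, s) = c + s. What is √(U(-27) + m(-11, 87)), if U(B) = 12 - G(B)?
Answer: √95 ≈ 9.7468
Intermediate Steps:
G(Z) = -7 (G(Z) = -7 + (Z - Z) = -7 + 0 = -7)
U(B) = 19 (U(B) = 12 - 1*(-7) = 12 + 7 = 19)
√(U(-27) + m(-11, 87)) = √(19 + (-11 + 87)) = √(19 + 76) = √95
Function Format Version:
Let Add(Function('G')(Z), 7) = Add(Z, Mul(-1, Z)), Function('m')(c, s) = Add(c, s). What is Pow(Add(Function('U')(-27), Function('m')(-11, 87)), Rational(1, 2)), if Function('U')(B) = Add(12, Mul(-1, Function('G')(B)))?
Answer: Pow(95, Rational(1, 2)) ≈ 9.7468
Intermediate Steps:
Function('G')(Z) = -7 (Function('G')(Z) = Add(-7, Add(Z, Mul(-1, Z))) = Add(-7, 0) = -7)
Function('U')(B) = 19 (Function('U')(B) = Add(12, Mul(-1, -7)) = Add(12, 7) = 19)
Pow(Add(Function('U')(-27), Function('m')(-11, 87)), Rational(1, 2)) = Pow(Add(19, Add(-11, 87)), Rational(1, 2)) = Pow(Add(19, 76), Rational(1, 2)) = Pow(95, Rational(1, 2))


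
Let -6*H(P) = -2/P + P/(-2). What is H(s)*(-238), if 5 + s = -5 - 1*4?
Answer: 850/3 ≈ 283.33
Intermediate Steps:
s = -14 (s = -5 + (-5 - 1*4) = -5 + (-5 - 4) = -5 - 9 = -14)
H(P) = 1/(3*P) + P/12 (H(P) = -(-2/P + P/(-2))/6 = -(-2/P + P*(-½))/6 = -(-2/P - P/2)/6 = 1/(3*P) + P/12)
H(s)*(-238) = ((1/12)*(4 + (-14)²)/(-14))*(-238) = ((1/12)*(-1/14)*(4 + 196))*(-238) = ((1/12)*(-1/14)*200)*(-238) = -25/21*(-238) = 850/3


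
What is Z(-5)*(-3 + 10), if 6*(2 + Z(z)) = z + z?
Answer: -77/3 ≈ -25.667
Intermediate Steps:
Z(z) = -2 + z/3 (Z(z) = -2 + (z + z)/6 = -2 + (2*z)/6 = -2 + z/3)
Z(-5)*(-3 + 10) = (-2 + (⅓)*(-5))*(-3 + 10) = (-2 - 5/3)*7 = -11/3*7 = -77/3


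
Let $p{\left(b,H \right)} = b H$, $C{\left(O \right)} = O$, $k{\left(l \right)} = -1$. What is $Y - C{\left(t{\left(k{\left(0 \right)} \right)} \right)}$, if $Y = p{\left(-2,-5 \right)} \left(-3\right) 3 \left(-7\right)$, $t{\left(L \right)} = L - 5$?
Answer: $636$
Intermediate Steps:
$t{\left(L \right)} = -5 + L$
$p{\left(b,H \right)} = H b$
$Y = 630$ ($Y = \left(-5\right) \left(-2\right) \left(-3\right) 3 \left(-7\right) = 10 \left(-3\right) 3 \left(-7\right) = \left(-30\right) 3 \left(-7\right) = \left(-90\right) \left(-7\right) = 630$)
$Y - C{\left(t{\left(k{\left(0 \right)} \right)} \right)} = 630 - \left(-5 - 1\right) = 630 - -6 = 630 + 6 = 636$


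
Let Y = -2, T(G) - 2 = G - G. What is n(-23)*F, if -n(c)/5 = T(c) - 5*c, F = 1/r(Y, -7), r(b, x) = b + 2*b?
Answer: 195/2 ≈ 97.500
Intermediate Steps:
T(G) = 2 (T(G) = 2 + (G - G) = 2 + 0 = 2)
r(b, x) = 3*b
F = -1/6 (F = 1/(3*(-2)) = 1/(-6) = -1/6 ≈ -0.16667)
n(c) = -10 + 25*c (n(c) = -5*(2 - 5*c) = -10 + 25*c)
n(-23)*F = (-10 + 25*(-23))*(-1/6) = (-10 - 575)*(-1/6) = -585*(-1/6) = 195/2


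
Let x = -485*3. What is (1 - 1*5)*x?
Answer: 5820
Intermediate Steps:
x = -1455
(1 - 1*5)*x = (1 - 1*5)*(-1455) = (1 - 5)*(-1455) = -4*(-1455) = 5820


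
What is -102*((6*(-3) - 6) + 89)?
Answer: -6630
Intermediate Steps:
-102*((6*(-3) - 6) + 89) = -102*((-18 - 6) + 89) = -102*(-24 + 89) = -102*65 = -6630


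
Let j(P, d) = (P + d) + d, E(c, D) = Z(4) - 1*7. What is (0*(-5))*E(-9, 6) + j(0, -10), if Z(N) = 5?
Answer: -20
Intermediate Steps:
E(c, D) = -2 (E(c, D) = 5 - 1*7 = 5 - 7 = -2)
j(P, d) = P + 2*d
(0*(-5))*E(-9, 6) + j(0, -10) = (0*(-5))*(-2) + (0 + 2*(-10)) = 0*(-2) + (0 - 20) = 0 - 20 = -20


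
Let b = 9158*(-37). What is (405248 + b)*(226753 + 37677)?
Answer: 17558680860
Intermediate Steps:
b = -338846
(405248 + b)*(226753 + 37677) = (405248 - 338846)*(226753 + 37677) = 66402*264430 = 17558680860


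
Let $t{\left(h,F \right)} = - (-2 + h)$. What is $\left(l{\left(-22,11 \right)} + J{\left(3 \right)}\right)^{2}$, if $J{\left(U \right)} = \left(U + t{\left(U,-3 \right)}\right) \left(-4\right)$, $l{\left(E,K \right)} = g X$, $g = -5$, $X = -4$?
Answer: $144$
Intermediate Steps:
$t{\left(h,F \right)} = 2 - h$
$l{\left(E,K \right)} = 20$ ($l{\left(E,K \right)} = \left(-5\right) \left(-4\right) = 20$)
$J{\left(U \right)} = -8$ ($J{\left(U \right)} = \left(U - \left(-2 + U\right)\right) \left(-4\right) = 2 \left(-4\right) = -8$)
$\left(l{\left(-22,11 \right)} + J{\left(3 \right)}\right)^{2} = \left(20 - 8\right)^{2} = 12^{2} = 144$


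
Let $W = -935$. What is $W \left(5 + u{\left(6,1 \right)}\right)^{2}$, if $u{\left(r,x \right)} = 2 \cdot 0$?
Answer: $-23375$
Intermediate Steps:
$u{\left(r,x \right)} = 0$
$W \left(5 + u{\left(6,1 \right)}\right)^{2} = - 935 \left(5 + 0\right)^{2} = - 935 \cdot 5^{2} = \left(-935\right) 25 = -23375$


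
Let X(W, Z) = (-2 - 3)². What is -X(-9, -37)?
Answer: -25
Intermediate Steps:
X(W, Z) = 25 (X(W, Z) = (-5)² = 25)
-X(-9, -37) = -1*25 = -25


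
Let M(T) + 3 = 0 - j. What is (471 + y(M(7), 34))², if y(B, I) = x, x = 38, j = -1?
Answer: 259081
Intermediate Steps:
M(T) = -2 (M(T) = -3 + (0 - 1*(-1)) = -3 + (0 + 1) = -3 + 1 = -2)
y(B, I) = 38
(471 + y(M(7), 34))² = (471 + 38)² = 509² = 259081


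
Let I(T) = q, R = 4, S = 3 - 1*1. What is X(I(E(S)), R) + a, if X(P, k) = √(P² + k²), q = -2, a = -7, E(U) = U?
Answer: -7 + 2*√5 ≈ -2.5279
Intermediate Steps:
S = 2 (S = 3 - 1 = 2)
I(T) = -2
X(I(E(S)), R) + a = √((-2)² + 4²) - 7 = √(4 + 16) - 7 = √20 - 7 = 2*√5 - 7 = -7 + 2*√5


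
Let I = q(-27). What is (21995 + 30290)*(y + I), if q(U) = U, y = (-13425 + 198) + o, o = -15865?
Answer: -1522486915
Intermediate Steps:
y = -29092 (y = (-13425 + 198) - 15865 = -13227 - 15865 = -29092)
I = -27
(21995 + 30290)*(y + I) = (21995 + 30290)*(-29092 - 27) = 52285*(-29119) = -1522486915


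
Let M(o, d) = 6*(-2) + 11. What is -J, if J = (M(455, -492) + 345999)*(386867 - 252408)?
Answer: -46522545082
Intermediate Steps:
M(o, d) = -1 (M(o, d) = -12 + 11 = -1)
J = 46522545082 (J = (-1 + 345999)*(386867 - 252408) = 345998*134459 = 46522545082)
-J = -1*46522545082 = -46522545082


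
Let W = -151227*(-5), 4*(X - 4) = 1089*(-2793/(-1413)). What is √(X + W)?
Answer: √74605339465/314 ≈ 869.87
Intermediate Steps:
X = 340465/628 (X = 4 + (1089*(-2793/(-1413)))/4 = 4 + (1089*(-2793*(-1/1413)))/4 = 4 + (1089*(931/471))/4 = 4 + (¼)*(337953/157) = 4 + 337953/628 = 340465/628 ≈ 542.14)
W = 756135
√(X + W) = √(340465/628 + 756135) = √(475193245/628) = √74605339465/314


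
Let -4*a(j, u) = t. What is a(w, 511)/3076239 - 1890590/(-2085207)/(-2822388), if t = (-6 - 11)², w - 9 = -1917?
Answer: -143675391308447/6034825408381412508 ≈ -2.3808e-5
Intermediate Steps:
w = -1908 (w = 9 - 1917 = -1908)
t = 289 (t = (-17)² = 289)
a(j, u) = -289/4 (a(j, u) = -¼*289 = -289/4)
a(w, 511)/3076239 - 1890590/(-2085207)/(-2822388) = -289/4/3076239 - 1890590/(-2085207)/(-2822388) = -289/4*1/3076239 - 1890590*(-1/2085207)*(-1/2822388) = -289/12304956 + (1890590/2085207)*(-1/2822388) = -289/12304956 - 945295/2942631607158 = -143675391308447/6034825408381412508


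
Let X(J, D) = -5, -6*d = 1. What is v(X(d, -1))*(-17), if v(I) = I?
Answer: 85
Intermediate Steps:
d = -⅙ (d = -⅙*1 = -⅙ ≈ -0.16667)
v(X(d, -1))*(-17) = -5*(-17) = 85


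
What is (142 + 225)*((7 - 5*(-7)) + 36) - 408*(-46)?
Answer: 47394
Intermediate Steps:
(142 + 225)*((7 - 5*(-7)) + 36) - 408*(-46) = 367*((7 + 35) + 36) + 18768 = 367*(42 + 36) + 18768 = 367*78 + 18768 = 28626 + 18768 = 47394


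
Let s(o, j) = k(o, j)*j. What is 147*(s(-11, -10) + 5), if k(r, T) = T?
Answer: 15435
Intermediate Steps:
s(o, j) = j² (s(o, j) = j*j = j²)
147*(s(-11, -10) + 5) = 147*((-10)² + 5) = 147*(100 + 5) = 147*105 = 15435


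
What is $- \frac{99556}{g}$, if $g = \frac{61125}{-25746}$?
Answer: $\frac{854389592}{20375} \approx 41933.0$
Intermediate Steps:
$g = - \frac{20375}{8582}$ ($g = 61125 \left(- \frac{1}{25746}\right) = - \frac{20375}{8582} \approx -2.3742$)
$- \frac{99556}{g} = - \frac{99556}{- \frac{20375}{8582}} = \left(-99556\right) \left(- \frac{8582}{20375}\right) = \frac{854389592}{20375}$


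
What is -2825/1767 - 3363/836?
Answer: -437059/77748 ≈ -5.6215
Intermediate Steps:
-2825/1767 - 3363/836 = -2825*1/1767 - 3363*1/836 = -2825/1767 - 177/44 = -437059/77748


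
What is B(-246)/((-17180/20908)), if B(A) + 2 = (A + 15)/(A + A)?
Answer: 1311977/704380 ≈ 1.8626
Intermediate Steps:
B(A) = -2 + (15 + A)/(2*A) (B(A) = -2 + (A + 15)/(A + A) = -2 + (15 + A)/((2*A)) = -2 + (15 + A)*(1/(2*A)) = -2 + (15 + A)/(2*A))
B(-246)/((-17180/20908)) = ((3/2)*(5 - 1*(-246))/(-246))/((-17180/20908)) = ((3/2)*(-1/246)*(5 + 246))/((-17180*1/20908)) = ((3/2)*(-1/246)*251)/(-4295/5227) = -251/164*(-5227/4295) = 1311977/704380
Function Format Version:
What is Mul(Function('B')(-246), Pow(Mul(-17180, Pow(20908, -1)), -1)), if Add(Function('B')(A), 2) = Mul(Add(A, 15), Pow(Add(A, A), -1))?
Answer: Rational(1311977, 704380) ≈ 1.8626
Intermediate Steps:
Function('B')(A) = Add(-2, Mul(Rational(1, 2), Pow(A, -1), Add(15, A))) (Function('B')(A) = Add(-2, Mul(Add(A, 15), Pow(Add(A, A), -1))) = Add(-2, Mul(Add(15, A), Pow(Mul(2, A), -1))) = Add(-2, Mul(Add(15, A), Mul(Rational(1, 2), Pow(A, -1)))) = Add(-2, Mul(Rational(1, 2), Pow(A, -1), Add(15, A))))
Mul(Function('B')(-246), Pow(Mul(-17180, Pow(20908, -1)), -1)) = Mul(Mul(Rational(3, 2), Pow(-246, -1), Add(5, Mul(-1, -246))), Pow(Mul(-17180, Pow(20908, -1)), -1)) = Mul(Mul(Rational(3, 2), Rational(-1, 246), Add(5, 246)), Pow(Mul(-17180, Rational(1, 20908)), -1)) = Mul(Mul(Rational(3, 2), Rational(-1, 246), 251), Pow(Rational(-4295, 5227), -1)) = Mul(Rational(-251, 164), Rational(-5227, 4295)) = Rational(1311977, 704380)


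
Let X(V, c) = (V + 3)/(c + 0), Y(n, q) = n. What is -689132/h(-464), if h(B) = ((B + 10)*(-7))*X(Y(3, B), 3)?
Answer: -172283/1589 ≈ -108.42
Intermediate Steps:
X(V, c) = (3 + V)/c
h(B) = -140 - 14*B (h(B) = ((B + 10)*(-7))*((3 + 3)/3) = ((10 + B)*(-7))*((⅓)*6) = (-70 - 7*B)*2 = -140 - 14*B)
-689132/h(-464) = -689132/(-140 - 14*(-464)) = -689132/(-140 + 6496) = -689132/6356 = -689132*1/6356 = -172283/1589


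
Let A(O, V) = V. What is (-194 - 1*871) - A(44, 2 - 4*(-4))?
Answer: -1083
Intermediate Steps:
(-194 - 1*871) - A(44, 2 - 4*(-4)) = (-194 - 1*871) - (2 - 4*(-4)) = (-194 - 871) - (2 + 16) = -1065 - 1*18 = -1065 - 18 = -1083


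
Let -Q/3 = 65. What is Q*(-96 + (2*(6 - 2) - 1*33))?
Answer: 23595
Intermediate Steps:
Q = -195 (Q = -3*65 = -195)
Q*(-96 + (2*(6 - 2) - 1*33)) = -195*(-96 + (2*(6 - 2) - 1*33)) = -195*(-96 + (2*4 - 33)) = -195*(-96 + (8 - 33)) = -195*(-96 - 25) = -195*(-121) = 23595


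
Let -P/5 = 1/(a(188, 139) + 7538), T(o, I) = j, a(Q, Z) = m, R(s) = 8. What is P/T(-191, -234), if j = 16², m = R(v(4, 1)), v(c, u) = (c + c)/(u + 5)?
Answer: -5/1931776 ≈ -2.5883e-6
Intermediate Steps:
v(c, u) = 2*c/(5 + u) (v(c, u) = (2*c)/(5 + u) = 2*c/(5 + u))
m = 8
j = 256
a(Q, Z) = 8
T(o, I) = 256
P = -5/7546 (P = -5/(8 + 7538) = -5/7546 ≈ -0.00066260)
P/T(-191, -234) = -5/7546/256 = -5/7546*1/256 = -5/1931776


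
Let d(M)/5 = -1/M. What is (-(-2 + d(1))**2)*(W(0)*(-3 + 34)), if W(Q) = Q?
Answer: 0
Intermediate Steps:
d(M) = -5/M (d(M) = 5*(-1/M) = -5/M)
(-(-2 + d(1))**2)*(W(0)*(-3 + 34)) = (-(-2 - 5/1)**2)*(0*(-3 + 34)) = (-(-2 - 5*1)**2)*(0*31) = -(-2 - 5)**2*0 = -1*(-7)**2*0 = -1*49*0 = -49*0 = 0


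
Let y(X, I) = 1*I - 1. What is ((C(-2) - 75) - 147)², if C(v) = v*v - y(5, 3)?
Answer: 48400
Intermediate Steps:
y(X, I) = -1 + I (y(X, I) = I - 1 = -1 + I)
C(v) = -2 + v² (C(v) = v*v - (-1 + 3) = v² - 1*2 = v² - 2 = -2 + v²)
((C(-2) - 75) - 147)² = (((-2 + (-2)²) - 75) - 147)² = (((-2 + 4) - 75) - 147)² = ((2 - 75) - 147)² = (-73 - 147)² = (-220)² = 48400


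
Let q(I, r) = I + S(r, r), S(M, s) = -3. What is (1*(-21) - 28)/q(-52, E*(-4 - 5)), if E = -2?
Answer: 49/55 ≈ 0.89091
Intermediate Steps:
q(I, r) = -3 + I (q(I, r) = I - 3 = -3 + I)
(1*(-21) - 28)/q(-52, E*(-4 - 5)) = (1*(-21) - 28)/(-3 - 52) = (-21 - 28)/(-55) = -49*(-1/55) = 49/55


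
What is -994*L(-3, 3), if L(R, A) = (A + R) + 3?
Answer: -2982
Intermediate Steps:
L(R, A) = 3 + A + R
-994*L(-3, 3) = -994*(3 + 3 - 3) = -994*3 = -2982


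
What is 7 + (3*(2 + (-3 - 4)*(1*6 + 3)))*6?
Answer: -1091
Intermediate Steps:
7 + (3*(2 + (-3 - 4)*(1*6 + 3)))*6 = 7 + (3*(2 - 7*(6 + 3)))*6 = 7 + (3*(2 - 7*9))*6 = 7 + (3*(2 - 63))*6 = 7 + (3*(-61))*6 = 7 - 183*6 = 7 - 1098 = -1091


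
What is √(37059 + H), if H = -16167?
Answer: 2*√5223 ≈ 144.54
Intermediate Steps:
√(37059 + H) = √(37059 - 16167) = √20892 = 2*√5223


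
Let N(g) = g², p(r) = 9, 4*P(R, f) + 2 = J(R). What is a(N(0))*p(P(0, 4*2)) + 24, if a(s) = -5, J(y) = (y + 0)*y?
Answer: -21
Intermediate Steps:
J(y) = y² (J(y) = y*y = y²)
P(R, f) = -½ + R²/4
a(N(0))*p(P(0, 4*2)) + 24 = -5*9 + 24 = -45 + 24 = -21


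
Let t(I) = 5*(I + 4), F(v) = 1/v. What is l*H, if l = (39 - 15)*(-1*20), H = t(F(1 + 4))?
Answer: -10080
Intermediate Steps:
F(v) = 1/v
t(I) = 20 + 5*I (t(I) = 5*(4 + I) = 20 + 5*I)
H = 21 (H = 20 + 5/(1 + 4) = 20 + 5/5 = 20 + 5*(1/5) = 20 + 1 = 21)
l = -480 (l = 24*(-20) = -480)
l*H = -480*21 = -10080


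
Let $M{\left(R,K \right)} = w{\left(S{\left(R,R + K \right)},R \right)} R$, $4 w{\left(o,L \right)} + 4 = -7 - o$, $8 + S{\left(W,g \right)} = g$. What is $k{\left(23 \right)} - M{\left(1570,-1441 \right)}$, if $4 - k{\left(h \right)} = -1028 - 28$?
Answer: $52870$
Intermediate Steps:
$S{\left(W,g \right)} = -8 + g$
$w{\left(o,L \right)} = - \frac{11}{4} - \frac{o}{4}$ ($w{\left(o,L \right)} = -1 + \frac{-7 - o}{4} = -1 - \left(\frac{7}{4} + \frac{o}{4}\right) = - \frac{11}{4} - \frac{o}{4}$)
$k{\left(h \right)} = 1060$ ($k{\left(h \right)} = 4 - \left(-1028 - 28\right) = 4 - -1056 = 4 + 1056 = 1060$)
$M{\left(R,K \right)} = R \left(- \frac{3}{4} - \frac{K}{4} - \frac{R}{4}\right)$ ($M{\left(R,K \right)} = \left(- \frac{11}{4} - \frac{-8 + \left(R + K\right)}{4}\right) R = \left(- \frac{11}{4} - \frac{-8 + \left(K + R\right)}{4}\right) R = \left(- \frac{11}{4} - \frac{-8 + K + R}{4}\right) R = \left(- \frac{11}{4} - \left(-2 + \frac{K}{4} + \frac{R}{4}\right)\right) R = \left(- \frac{3}{4} - \frac{K}{4} - \frac{R}{4}\right) R = R \left(- \frac{3}{4} - \frac{K}{4} - \frac{R}{4}\right)$)
$k{\left(23 \right)} - M{\left(1570,-1441 \right)} = 1060 - \left(- \frac{1}{4}\right) 1570 \left(3 - 1441 + 1570\right) = 1060 - \left(- \frac{1}{4}\right) 1570 \cdot 132 = 1060 - -51810 = 1060 + 51810 = 52870$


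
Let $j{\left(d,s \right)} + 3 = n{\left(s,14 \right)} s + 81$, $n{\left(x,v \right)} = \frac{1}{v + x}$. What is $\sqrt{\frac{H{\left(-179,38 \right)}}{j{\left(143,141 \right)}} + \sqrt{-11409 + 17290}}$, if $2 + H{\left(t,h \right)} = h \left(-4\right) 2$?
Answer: $\frac{\sqrt{-795770 + 205209 \sqrt{5881}}}{453} \approx 8.5329$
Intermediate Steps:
$H{\left(t,h \right)} = -2 - 8 h$ ($H{\left(t,h \right)} = -2 + h \left(-4\right) 2 = -2 + - 4 h 2 = -2 - 8 h$)
$j{\left(d,s \right)} = 78 + \frac{s}{14 + s}$ ($j{\left(d,s \right)} = -3 + \left(\frac{s}{14 + s} + 81\right) = -3 + \left(81 + \frac{s}{14 + s}\right) = 78 + \frac{s}{14 + s}$)
$\sqrt{\frac{H{\left(-179,38 \right)}}{j{\left(143,141 \right)}} + \sqrt{-11409 + 17290}} = \sqrt{\frac{-2 - 304}{\frac{1}{14 + 141} \left(1092 + 79 \cdot 141\right)} + \sqrt{-11409 + 17290}} = \sqrt{\frac{-2 - 304}{\frac{1}{155} \left(1092 + 11139\right)} + \sqrt{5881}} = \sqrt{- \frac{306}{\frac{1}{155} \cdot 12231} + \sqrt{5881}} = \sqrt{- \frac{306}{\frac{12231}{155}} + \sqrt{5881}} = \sqrt{\left(-306\right) \frac{155}{12231} + \sqrt{5881}} = \sqrt{- \frac{5270}{1359} + \sqrt{5881}}$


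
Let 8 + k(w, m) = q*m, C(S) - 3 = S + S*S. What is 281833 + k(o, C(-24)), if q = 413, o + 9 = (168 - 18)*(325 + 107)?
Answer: 511040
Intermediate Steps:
C(S) = 3 + S + S² (C(S) = 3 + (S + S*S) = 3 + (S + S²) = 3 + S + S²)
o = 64791 (o = -9 + (168 - 18)*(325 + 107) = -9 + 150*432 = -9 + 64800 = 64791)
k(w, m) = -8 + 413*m
281833 + k(o, C(-24)) = 281833 + (-8 + 413*(3 - 24 + (-24)²)) = 281833 + (-8 + 413*(3 - 24 + 576)) = 281833 + (-8 + 413*555) = 281833 + (-8 + 229215) = 281833 + 229207 = 511040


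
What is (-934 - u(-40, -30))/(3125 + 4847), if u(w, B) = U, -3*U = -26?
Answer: -707/5979 ≈ -0.11825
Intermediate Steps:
U = 26/3 (U = -⅓*(-26) = 26/3 ≈ 8.6667)
u(w, B) = 26/3
(-934 - u(-40, -30))/(3125 + 4847) = (-934 - 1*26/3)/(3125 + 4847) = (-934 - 26/3)/7972 = -2828/3*1/7972 = -707/5979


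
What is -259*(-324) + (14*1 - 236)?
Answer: 83694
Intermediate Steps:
-259*(-324) + (14*1 - 236) = 83916 + (14 - 236) = 83916 - 222 = 83694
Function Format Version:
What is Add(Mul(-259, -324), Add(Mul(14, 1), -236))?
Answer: 83694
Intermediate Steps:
Add(Mul(-259, -324), Add(Mul(14, 1), -236)) = Add(83916, Add(14, -236)) = Add(83916, -222) = 83694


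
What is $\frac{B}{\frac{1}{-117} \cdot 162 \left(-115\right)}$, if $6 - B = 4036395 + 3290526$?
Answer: $- \frac{6349993}{138} \approx -46014.0$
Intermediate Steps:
$B = -7326915$ ($B = 6 - \left(4036395 + 3290526\right) = 6 - 7326921 = -7326915$)
$\frac{B}{\frac{1}{-117} \cdot 162 \left(-115\right)} = - \frac{7326915}{\frac{1}{-117} \cdot 162 \left(-115\right)} = - \frac{7326915}{\left(- \frac{1}{117}\right) 162 \left(-115\right)} = - \frac{7326915}{\left(- \frac{18}{13}\right) \left(-115\right)} = - \frac{7326915}{\frac{2070}{13}} = \left(-7326915\right) \frac{13}{2070} = - \frac{6349993}{138}$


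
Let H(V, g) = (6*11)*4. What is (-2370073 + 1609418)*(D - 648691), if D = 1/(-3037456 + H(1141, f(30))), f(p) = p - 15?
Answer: 1498641808332245815/3037192 ≈ 4.9343e+11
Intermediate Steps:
f(p) = -15 + p
H(V, g) = 264 (H(V, g) = 66*4 = 264)
D = -1/3037192 (D = 1/(-3037456 + 264) = 1/(-3037192) = -1/3037192 ≈ -3.2925e-7)
(-2370073 + 1609418)*(D - 648691) = (-2370073 + 1609418)*(-1/3037192 - 648691) = -760655*(-1970199115673/3037192) = 1498641808332245815/3037192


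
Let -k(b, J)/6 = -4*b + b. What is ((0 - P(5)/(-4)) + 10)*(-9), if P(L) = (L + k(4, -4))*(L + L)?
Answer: -3645/2 ≈ -1822.5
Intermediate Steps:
k(b, J) = 18*b (k(b, J) = -6*(-4*b + b) = -(-18)*b = 18*b)
P(L) = 2*L*(72 + L) (P(L) = (L + 18*4)*(L + L) = (L + 72)*(2*L) = (72 + L)*(2*L) = 2*L*(72 + L))
((0 - P(5)/(-4)) + 10)*(-9) = ((0 - 2*5*(72 + 5)/(-4)) + 10)*(-9) = ((0 - 2*5*77*(-1)/4) + 10)*(-9) = ((0 - 770*(-1)/4) + 10)*(-9) = ((0 - 1*(-385/2)) + 10)*(-9) = ((0 + 385/2) + 10)*(-9) = (385/2 + 10)*(-9) = (405/2)*(-9) = -3645/2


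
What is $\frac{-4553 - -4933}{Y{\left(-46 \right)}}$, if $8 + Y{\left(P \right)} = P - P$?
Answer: $- \frac{95}{2} \approx -47.5$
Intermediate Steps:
$Y{\left(P \right)} = -8$ ($Y{\left(P \right)} = -8 + \left(P - P\right) = -8 + 0 = -8$)
$\frac{-4553 - -4933}{Y{\left(-46 \right)}} = \frac{-4553 - -4933}{-8} = \left(-4553 + 4933\right) \left(- \frac{1}{8}\right) = 380 \left(- \frac{1}{8}\right) = - \frac{95}{2}$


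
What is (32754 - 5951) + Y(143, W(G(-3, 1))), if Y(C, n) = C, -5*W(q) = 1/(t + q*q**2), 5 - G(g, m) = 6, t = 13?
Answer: 26946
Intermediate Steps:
G(g, m) = -1 (G(g, m) = 5 - 1*6 = 5 - 6 = -1)
W(q) = -1/(5*(13 + q**3)) (W(q) = -1/(5*(13 + q*q**2)) = -1/(5*(13 + q**3)))
(32754 - 5951) + Y(143, W(G(-3, 1))) = (32754 - 5951) + 143 = 26803 + 143 = 26946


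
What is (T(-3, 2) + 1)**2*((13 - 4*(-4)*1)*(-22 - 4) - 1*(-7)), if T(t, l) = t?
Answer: -2988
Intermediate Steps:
(T(-3, 2) + 1)**2*((13 - 4*(-4)*1)*(-22 - 4) - 1*(-7)) = (-3 + 1)**2*((13 - 4*(-4)*1)*(-22 - 4) - 1*(-7)) = (-2)**2*((13 + 16*1)*(-26) + 7) = 4*((13 + 16)*(-26) + 7) = 4*(29*(-26) + 7) = 4*(-754 + 7) = 4*(-747) = -2988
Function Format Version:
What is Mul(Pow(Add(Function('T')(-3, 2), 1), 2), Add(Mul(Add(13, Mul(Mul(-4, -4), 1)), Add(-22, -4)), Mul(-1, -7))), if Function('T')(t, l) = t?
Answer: -2988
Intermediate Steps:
Mul(Pow(Add(Function('T')(-3, 2), 1), 2), Add(Mul(Add(13, Mul(Mul(-4, -4), 1)), Add(-22, -4)), Mul(-1, -7))) = Mul(Pow(Add(-3, 1), 2), Add(Mul(Add(13, Mul(Mul(-4, -4), 1)), Add(-22, -4)), Mul(-1, -7))) = Mul(Pow(-2, 2), Add(Mul(Add(13, Mul(16, 1)), -26), 7)) = Mul(4, Add(Mul(Add(13, 16), -26), 7)) = Mul(4, Add(Mul(29, -26), 7)) = Mul(4, Add(-754, 7)) = Mul(4, -747) = -2988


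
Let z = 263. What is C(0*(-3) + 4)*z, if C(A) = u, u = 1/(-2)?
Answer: -263/2 ≈ -131.50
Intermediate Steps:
u = -½ ≈ -0.50000
C(A) = -½
C(0*(-3) + 4)*z = -½*263 = -263/2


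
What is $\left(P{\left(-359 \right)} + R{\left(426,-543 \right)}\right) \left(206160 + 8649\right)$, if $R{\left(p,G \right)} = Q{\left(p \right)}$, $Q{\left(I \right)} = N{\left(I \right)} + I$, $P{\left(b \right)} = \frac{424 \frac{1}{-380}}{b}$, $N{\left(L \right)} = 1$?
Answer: $\frac{3128250793269}{34105} \approx 9.1724 \cdot 10^{7}$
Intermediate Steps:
$P{\left(b \right)} = - \frac{106}{95 b}$ ($P{\left(b \right)} = \frac{424 \left(- \frac{1}{380}\right)}{b} = - \frac{106}{95 b}$)
$Q{\left(I \right)} = 1 + I$
$R{\left(p,G \right)} = 1 + p$
$\left(P{\left(-359 \right)} + R{\left(426,-543 \right)}\right) \left(206160 + 8649\right) = \left(- \frac{106}{95 \left(-359\right)} + \left(1 + 426\right)\right) \left(206160 + 8649\right) = \left(\left(- \frac{106}{95}\right) \left(- \frac{1}{359}\right) + 427\right) 214809 = \left(\frac{106}{34105} + 427\right) 214809 = \frac{14562941}{34105} \cdot 214809 = \frac{3128250793269}{34105}$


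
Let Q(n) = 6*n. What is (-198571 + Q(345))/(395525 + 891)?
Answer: -196501/396416 ≈ -0.49569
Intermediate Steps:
(-198571 + Q(345))/(395525 + 891) = (-198571 + 6*345)/(395525 + 891) = (-198571 + 2070)/396416 = -196501*1/396416 = -196501/396416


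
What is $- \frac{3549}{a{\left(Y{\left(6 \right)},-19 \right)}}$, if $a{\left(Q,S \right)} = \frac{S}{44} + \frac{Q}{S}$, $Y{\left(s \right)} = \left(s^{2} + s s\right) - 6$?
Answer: $\frac{2966964}{3265} \approx 908.72$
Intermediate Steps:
$Y{\left(s \right)} = -6 + 2 s^{2}$ ($Y{\left(s \right)} = \left(s^{2} + s^{2}\right) - 6 = 2 s^{2} - 6 = -6 + 2 s^{2}$)
$a{\left(Q,S \right)} = \frac{S}{44} + \frac{Q}{S}$ ($a{\left(Q,S \right)} = S \frac{1}{44} + \frac{Q}{S} = \frac{S}{44} + \frac{Q}{S}$)
$- \frac{3549}{a{\left(Y{\left(6 \right)},-19 \right)}} = - \frac{3549}{\frac{1}{44} \left(-19\right) + \frac{-6 + 2 \cdot 6^{2}}{-19}} = - \frac{3549}{- \frac{19}{44} + \left(-6 + 2 \cdot 36\right) \left(- \frac{1}{19}\right)} = - \frac{3549}{- \frac{19}{44} + \left(-6 + 72\right) \left(- \frac{1}{19}\right)} = - \frac{3549}{- \frac{19}{44} + 66 \left(- \frac{1}{19}\right)} = - \frac{3549}{- \frac{19}{44} - \frac{66}{19}} = - \frac{3549}{- \frac{3265}{836}} = \left(-3549\right) \left(- \frac{836}{3265}\right) = \frac{2966964}{3265}$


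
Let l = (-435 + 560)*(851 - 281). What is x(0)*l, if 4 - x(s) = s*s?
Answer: 285000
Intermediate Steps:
x(s) = 4 - s² (x(s) = 4 - s*s = 4 - s²)
l = 71250 (l = 125*570 = 71250)
x(0)*l = (4 - 1*0²)*71250 = (4 - 1*0)*71250 = (4 + 0)*71250 = 4*71250 = 285000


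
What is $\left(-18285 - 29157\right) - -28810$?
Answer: $-18632$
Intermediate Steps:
$\left(-18285 - 29157\right) - -28810 = -47442 + 28810 = -18632$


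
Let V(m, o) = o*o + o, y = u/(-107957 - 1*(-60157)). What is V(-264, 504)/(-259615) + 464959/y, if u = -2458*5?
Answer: 115399013669444/63813367 ≈ 1.8084e+6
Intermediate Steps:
u = -12290
y = 1229/4780 (y = -12290/(-107957 - 1*(-60157)) = -12290/(-107957 + 60157) = -12290/(-47800) = -12290*(-1/47800) = 1229/4780 ≈ 0.25711)
V(m, o) = o + o**2 (V(m, o) = o**2 + o = o + o**2)
V(-264, 504)/(-259615) + 464959/y = (504*(1 + 504))/(-259615) + 464959/(1229/4780) = (504*505)*(-1/259615) + 464959*(4780/1229) = 254520*(-1/259615) + 2222504020/1229 = -50904/51923 + 2222504020/1229 = 115399013669444/63813367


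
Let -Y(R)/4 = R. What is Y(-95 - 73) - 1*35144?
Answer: -34472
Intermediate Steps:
Y(R) = -4*R
Y(-95 - 73) - 1*35144 = -4*(-95 - 73) - 1*35144 = -4*(-168) - 35144 = 672 - 35144 = -34472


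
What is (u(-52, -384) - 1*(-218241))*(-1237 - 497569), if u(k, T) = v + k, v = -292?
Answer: -108688330982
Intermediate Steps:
u(k, T) = -292 + k
(u(-52, -384) - 1*(-218241))*(-1237 - 497569) = ((-292 - 52) - 1*(-218241))*(-1237 - 497569) = (-344 + 218241)*(-498806) = 217897*(-498806) = -108688330982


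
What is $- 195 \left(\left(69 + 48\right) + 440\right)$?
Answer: $-108615$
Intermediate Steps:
$- 195 \left(\left(69 + 48\right) + 440\right) = - 195 \left(117 + 440\right) = \left(-195\right) 557 = -108615$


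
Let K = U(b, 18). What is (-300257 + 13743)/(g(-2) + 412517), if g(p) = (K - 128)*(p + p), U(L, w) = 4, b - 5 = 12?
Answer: -286514/413013 ≈ -0.69372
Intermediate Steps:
b = 17 (b = 5 + 12 = 17)
K = 4
g(p) = -248*p (g(p) = (4 - 128)*(p + p) = -248*p)
(-300257 + 13743)/(g(-2) + 412517) = (-300257 + 13743)/(-248*(-2) + 412517) = -286514/(496 + 412517) = -286514/413013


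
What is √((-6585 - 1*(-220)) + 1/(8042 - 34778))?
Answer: I*√284361825111/6684 ≈ 79.781*I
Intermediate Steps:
√((-6585 - 1*(-220)) + 1/(8042 - 34778)) = √((-6585 + 220) + 1/(-26736)) = √(-6365 - 1/26736) = √(-170174641/26736) = I*√284361825111/6684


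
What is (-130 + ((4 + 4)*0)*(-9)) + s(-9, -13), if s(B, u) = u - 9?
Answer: -152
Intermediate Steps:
s(B, u) = -9 + u
(-130 + ((4 + 4)*0)*(-9)) + s(-9, -13) = (-130 + ((4 + 4)*0)*(-9)) + (-9 - 13) = (-130 + (8*0)*(-9)) - 22 = (-130 + 0*(-9)) - 22 = (-130 + 0) - 22 = -130 - 22 = -152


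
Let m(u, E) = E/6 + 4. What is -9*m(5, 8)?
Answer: -48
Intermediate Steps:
m(u, E) = 4 + E/6 (m(u, E) = E*(1/6) + 4 = E/6 + 4 = 4 + E/6)
-9*m(5, 8) = -9*(4 + (1/6)*8) = -9*(4 + 4/3) = -9*16/3 = -48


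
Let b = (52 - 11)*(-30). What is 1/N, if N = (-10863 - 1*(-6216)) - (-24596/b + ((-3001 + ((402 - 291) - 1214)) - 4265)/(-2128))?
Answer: -1308720/6112938919 ≈ -0.00021409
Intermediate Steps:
b = -1230 (b = 41*(-30) = -1230)
N = -6112938919/1308720 (N = (-10863 - 1*(-6216)) - (-24596/(-1230) + ((-3001 + ((402 - 291) - 1214)) - 4265)/(-2128)) = (-10863 + 6216) - (-24596*(-1/1230) + ((-3001 + (111 - 1214)) - 4265)*(-1/2128)) = -4647 - (12298/615 + ((-3001 - 1103) - 4265)*(-1/2128)) = -4647 - (12298/615 + (-4104 - 4265)*(-1/2128)) = -4647 - (12298/615 - 8369*(-1/2128)) = -4647 - (12298/615 + 8369/2128) = -4647 - 1*31317079/1308720 = -4647 - 31317079/1308720 = -6112938919/1308720 ≈ -4670.9)
1/N = 1/(-6112938919/1308720) = -1308720/6112938919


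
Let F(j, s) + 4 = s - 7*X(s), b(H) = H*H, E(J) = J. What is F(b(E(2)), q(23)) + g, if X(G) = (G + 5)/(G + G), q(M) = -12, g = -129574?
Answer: -3110209/24 ≈ -1.2959e+5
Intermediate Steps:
X(G) = (5 + G)/(2*G) (X(G) = (5 + G)/((2*G)) = (5 + G)*(1/(2*G)) = (5 + G)/(2*G))
b(H) = H²
F(j, s) = -4 + s - 7*(5 + s)/(2*s) (F(j, s) = -4 + (s - 7*(5 + s)/(2*s)) = -4 + s - 7*(5 + s)/(2*s))
F(b(E(2)), q(23)) + g = (-15/2 - 12 - 35/2/(-12)) - 129574 = (-15/2 - 12 - 35/2*(-1/12)) - 129574 = (-15/2 - 12 + 35/24) - 129574 = -433/24 - 129574 = -3110209/24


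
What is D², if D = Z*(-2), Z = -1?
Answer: 4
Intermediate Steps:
D = 2 (D = -1*(-2) = 2)
D² = 2² = 4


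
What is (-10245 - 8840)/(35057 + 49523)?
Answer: -3817/16916 ≈ -0.22564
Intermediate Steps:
(-10245 - 8840)/(35057 + 49523) = -19085/84580 = -19085*1/84580 = -3817/16916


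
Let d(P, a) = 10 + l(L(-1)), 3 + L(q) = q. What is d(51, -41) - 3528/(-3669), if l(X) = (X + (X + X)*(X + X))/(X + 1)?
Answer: -11054/1223 ≈ -9.0384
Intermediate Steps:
L(q) = -3 + q
l(X) = (X + 4*X²)/(1 + X) (l(X) = (X + (2*X)*(2*X))/(1 + X) = (X + 4*X²)/(1 + X))
d(P, a) = -10 (d(P, a) = 10 + (-3 - 1)*(1 + 4*(-3 - 1))/(1 + (-3 - 1)) = 10 - 4*(1 + 4*(-4))/(1 - 4) = 10 - 4*(1 - 16)/(-3) = 10 - 4*(-⅓)*(-15) = 10 - 20 = -10)
d(51, -41) - 3528/(-3669) = -10 - 3528/(-3669) = -10 - 3528*(-1)/3669 = -10 - 1*(-1176/1223) = -10 + 1176/1223 = -11054/1223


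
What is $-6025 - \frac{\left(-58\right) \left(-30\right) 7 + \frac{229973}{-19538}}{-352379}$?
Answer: $- \frac{41480567191683}{6884780902} \approx -6025.0$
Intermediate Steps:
$-6025 - \frac{\left(-58\right) \left(-30\right) 7 + \frac{229973}{-19538}}{-352379} = -6025 - \left(1740 \cdot 7 + 229973 \left(- \frac{1}{19538}\right)\right) \left(- \frac{1}{352379}\right) = -6025 - \left(12180 - \frac{229973}{19538}\right) \left(- \frac{1}{352379}\right) = -6025 - \frac{237742867}{19538} \left(- \frac{1}{352379}\right) = -6025 - - \frac{237742867}{6884780902} = -6025 + \frac{237742867}{6884780902} = - \frac{41480567191683}{6884780902}$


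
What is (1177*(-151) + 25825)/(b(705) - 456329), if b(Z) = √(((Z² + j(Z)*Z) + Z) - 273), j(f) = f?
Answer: 69317287758/208235161759 + 455706*√110498/208235161759 ≈ 0.33361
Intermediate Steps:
b(Z) = √(-273 + Z + 2*Z²) (b(Z) = √(((Z² + Z*Z) + Z) - 273) = √(((Z² + Z²) + Z) - 273) = √((2*Z² + Z) - 273) = √((Z + 2*Z²) - 273) = √(-273 + Z + 2*Z²))
(1177*(-151) + 25825)/(b(705) - 456329) = (1177*(-151) + 25825)/(√(-273 + 705 + 2*705²) - 456329) = (-177727 + 25825)/(√(-273 + 705 + 2*497025) - 456329) = -151902/(√(-273 + 705 + 994050) - 456329) = -151902/(√994482 - 456329) = -151902/(3*√110498 - 456329) = -151902/(-456329 + 3*√110498)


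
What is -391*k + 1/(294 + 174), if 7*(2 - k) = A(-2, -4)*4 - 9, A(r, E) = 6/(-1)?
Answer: -8600429/3276 ≈ -2625.3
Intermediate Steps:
A(r, E) = -6 (A(r, E) = 6*(-1) = -6)
k = 47/7 (k = 2 - (-6*4 - 9)/7 = 2 - (-24 - 9)/7 = 2 - ⅐*(-33) = 2 + 33/7 = 47/7 ≈ 6.7143)
-391*k + 1/(294 + 174) = -391*47/7 + 1/(294 + 174) = -18377/7 + 1/468 = -8600429/3276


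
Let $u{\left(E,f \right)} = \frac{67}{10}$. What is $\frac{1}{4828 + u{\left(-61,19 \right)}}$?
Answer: $\frac{10}{48347} \approx 0.00020684$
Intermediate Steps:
$u{\left(E,f \right)} = \frac{67}{10}$ ($u{\left(E,f \right)} = 67 \cdot \frac{1}{10} = \frac{67}{10}$)
$\frac{1}{4828 + u{\left(-61,19 \right)}} = \frac{1}{4828 + \frac{67}{10}} = \frac{1}{\frac{48347}{10}} = \frac{10}{48347}$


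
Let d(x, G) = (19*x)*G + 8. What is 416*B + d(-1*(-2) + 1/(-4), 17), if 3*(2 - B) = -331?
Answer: 567647/12 ≈ 47304.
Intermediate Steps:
d(x, G) = 8 + 19*G*x (d(x, G) = 19*G*x + 8 = 8 + 19*G*x)
B = 337/3 (B = 2 - ⅓*(-331) = 2 + 331/3 = 337/3 ≈ 112.33)
416*B + d(-1*(-2) + 1/(-4), 17) = 416*(337/3) + (8 + 19*17*(-1*(-2) + 1/(-4))) = 140192/3 + (8 + 19*17*(2 - ¼)) = 140192/3 + (8 + 19*17*(7/4)) = 140192/3 + (8 + 2261/4) = 140192/3 + 2293/4 = 567647/12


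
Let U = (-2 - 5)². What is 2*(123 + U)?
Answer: 344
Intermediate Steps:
U = 49 (U = (-7)² = 49)
2*(123 + U) = 2*(123 + 49) = 2*172 = 344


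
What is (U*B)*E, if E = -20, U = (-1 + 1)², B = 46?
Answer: 0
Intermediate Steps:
U = 0 (U = 0² = 0)
(U*B)*E = (0*46)*(-20) = 0*(-20) = 0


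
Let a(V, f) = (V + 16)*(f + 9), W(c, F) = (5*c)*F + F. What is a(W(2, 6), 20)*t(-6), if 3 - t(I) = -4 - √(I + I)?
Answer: 16646 + 4756*I*√3 ≈ 16646.0 + 8237.6*I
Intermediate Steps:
t(I) = 7 + √2*√I (t(I) = 3 - (-4 - √(I + I)) = 3 - (-4 - √(2*I)) = 3 - (-4 - √2*√I) = 3 + (4 + √2*√I) = 7 + √2*√I)
W(c, F) = F + 5*F*c (W(c, F) = 5*F*c + F = F + 5*F*c)
a(V, f) = (9 + f)*(16 + V) (a(V, f) = (16 + V)*(9 + f) = (9 + f)*(16 + V))
a(W(2, 6), 20)*t(-6) = (144 + 9*(6*(1 + 5*2)) + 16*20 + (6*(1 + 5*2))*20)*(7 + √2*√(-6)) = (144 + 9*(6*(1 + 10)) + 320 + (6*(1 + 10))*20)*(7 + √2*(I*√6)) = (144 + 9*(6*11) + 320 + (6*11)*20)*(7 + 2*I*√3) = (144 + 9*66 + 320 + 66*20)*(7 + 2*I*√3) = (144 + 594 + 320 + 1320)*(7 + 2*I*√3) = 2378*(7 + 2*I*√3) = 16646 + 4756*I*√3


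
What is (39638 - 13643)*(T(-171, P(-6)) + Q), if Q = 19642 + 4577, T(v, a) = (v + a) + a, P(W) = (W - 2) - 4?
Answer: 624503880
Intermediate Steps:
P(W) = -6 + W (P(W) = (-2 + W) - 4 = -6 + W)
T(v, a) = v + 2*a (T(v, a) = (a + v) + a = v + 2*a)
Q = 24219
(39638 - 13643)*(T(-171, P(-6)) + Q) = (39638 - 13643)*((-171 + 2*(-6 - 6)) + 24219) = 25995*((-171 + 2*(-12)) + 24219) = 25995*((-171 - 24) + 24219) = 25995*(-195 + 24219) = 25995*24024 = 624503880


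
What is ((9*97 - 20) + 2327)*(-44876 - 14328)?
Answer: -188268720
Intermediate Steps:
((9*97 - 20) + 2327)*(-44876 - 14328) = ((873 - 20) + 2327)*(-59204) = (853 + 2327)*(-59204) = 3180*(-59204) = -188268720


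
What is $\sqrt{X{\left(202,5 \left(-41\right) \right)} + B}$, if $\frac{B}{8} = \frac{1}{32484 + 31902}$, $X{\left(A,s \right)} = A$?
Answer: $\frac{\sqrt{474718270}}{1533} \approx 14.213$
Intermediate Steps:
$B = \frac{4}{32193}$ ($B = \frac{8}{32484 + 31902} = \frac{8}{64386} = 8 \cdot \frac{1}{64386} = \frac{4}{32193} \approx 0.00012425$)
$\sqrt{X{\left(202,5 \left(-41\right) \right)} + B} = \sqrt{202 + \frac{4}{32193}} = \sqrt{\frac{6502990}{32193}} = \frac{\sqrt{474718270}}{1533}$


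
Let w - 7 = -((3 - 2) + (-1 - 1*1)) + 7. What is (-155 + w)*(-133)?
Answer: 18620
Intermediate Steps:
w = 15 (w = 7 + (-((3 - 2) + (-1 - 1*1)) + 7) = 7 + (-(1 + (-1 - 1)) + 7) = 7 + (-(1 - 2) + 7) = 7 + (-1*(-1) + 7) = 7 + (1 + 7) = 7 + 8 = 15)
(-155 + w)*(-133) = (-155 + 15)*(-133) = -140*(-133) = 18620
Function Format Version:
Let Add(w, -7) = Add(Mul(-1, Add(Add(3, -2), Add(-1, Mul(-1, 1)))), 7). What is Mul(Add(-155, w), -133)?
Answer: 18620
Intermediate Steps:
w = 15 (w = Add(7, Add(Mul(-1, Add(Add(3, -2), Add(-1, Mul(-1, 1)))), 7)) = Add(7, Add(Mul(-1, Add(1, Add(-1, -1))), 7)) = Add(7, Add(Mul(-1, Add(1, -2)), 7)) = Add(7, Add(Mul(-1, -1), 7)) = Add(7, Add(1, 7)) = Add(7, 8) = 15)
Mul(Add(-155, w), -133) = Mul(Add(-155, 15), -133) = Mul(-140, -133) = 18620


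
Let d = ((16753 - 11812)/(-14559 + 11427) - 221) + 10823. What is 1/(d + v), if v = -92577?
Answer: -116/9509283 ≈ -1.2199e-5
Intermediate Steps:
d = 1229649/116 (d = (4941/(-3132) - 221) + 10823 = (4941*(-1/3132) - 221) + 10823 = (-183/116 - 221) + 10823 = -25819/116 + 10823 = 1229649/116 ≈ 10600.)
1/(d + v) = 1/(1229649/116 - 92577) = 1/(-9509283/116) = -116/9509283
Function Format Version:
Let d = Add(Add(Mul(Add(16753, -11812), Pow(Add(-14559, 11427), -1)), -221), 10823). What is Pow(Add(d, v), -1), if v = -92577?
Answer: Rational(-116, 9509283) ≈ -1.2199e-5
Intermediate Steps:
d = Rational(1229649, 116) (d = Add(Add(Mul(4941, Pow(-3132, -1)), -221), 10823) = Add(Add(Mul(4941, Rational(-1, 3132)), -221), 10823) = Add(Add(Rational(-183, 116), -221), 10823) = Add(Rational(-25819, 116), 10823) = Rational(1229649, 116) ≈ 10600.)
Pow(Add(d, v), -1) = Pow(Add(Rational(1229649, 116), -92577), -1) = Pow(Rational(-9509283, 116), -1) = Rational(-116, 9509283)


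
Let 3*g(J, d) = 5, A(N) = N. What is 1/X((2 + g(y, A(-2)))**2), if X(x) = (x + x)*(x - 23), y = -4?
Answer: -81/20812 ≈ -0.0038920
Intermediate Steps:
g(J, d) = 5/3 (g(J, d) = (1/3)*5 = 5/3)
X(x) = 2*x*(-23 + x) (X(x) = (2*x)*(-23 + x) = 2*x*(-23 + x))
1/X((2 + g(y, A(-2)))**2) = 1/(2*(2 + 5/3)**2*(-23 + (2 + 5/3)**2)) = 1/(2*(11/3)**2*(-23 + (11/3)**2)) = 1/(2*(121/9)*(-23 + 121/9)) = 1/(2*(121/9)*(-86/9)) = 1/(-20812/81) = -81/20812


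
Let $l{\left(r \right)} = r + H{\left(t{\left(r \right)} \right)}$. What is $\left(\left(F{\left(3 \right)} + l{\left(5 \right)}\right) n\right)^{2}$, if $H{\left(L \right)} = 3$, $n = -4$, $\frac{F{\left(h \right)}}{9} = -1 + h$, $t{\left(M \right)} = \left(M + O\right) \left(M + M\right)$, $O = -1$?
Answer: $10816$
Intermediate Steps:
$t{\left(M \right)} = 2 M \left(-1 + M\right)$ ($t{\left(M \right)} = \left(M - 1\right) \left(M + M\right) = \left(-1 + M\right) 2 M = 2 M \left(-1 + M\right)$)
$F{\left(h \right)} = -9 + 9 h$ ($F{\left(h \right)} = 9 \left(-1 + h\right) = -9 + 9 h$)
$l{\left(r \right)} = 3 + r$ ($l{\left(r \right)} = r + 3 = 3 + r$)
$\left(\left(F{\left(3 \right)} + l{\left(5 \right)}\right) n\right)^{2} = \left(\left(\left(-9 + 9 \cdot 3\right) + \left(3 + 5\right)\right) \left(-4\right)\right)^{2} = \left(\left(\left(-9 + 27\right) + 8\right) \left(-4\right)\right)^{2} = \left(\left(18 + 8\right) \left(-4\right)\right)^{2} = \left(26 \left(-4\right)\right)^{2} = \left(-104\right)^{2} = 10816$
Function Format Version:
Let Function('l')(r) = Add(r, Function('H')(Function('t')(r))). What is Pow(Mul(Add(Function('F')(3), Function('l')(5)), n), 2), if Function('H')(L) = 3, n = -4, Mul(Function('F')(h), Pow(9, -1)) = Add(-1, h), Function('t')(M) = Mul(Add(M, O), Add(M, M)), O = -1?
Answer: 10816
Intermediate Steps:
Function('t')(M) = Mul(2, M, Add(-1, M)) (Function('t')(M) = Mul(Add(M, -1), Add(M, M)) = Mul(Add(-1, M), Mul(2, M)) = Mul(2, M, Add(-1, M)))
Function('F')(h) = Add(-9, Mul(9, h)) (Function('F')(h) = Mul(9, Add(-1, h)) = Add(-9, Mul(9, h)))
Function('l')(r) = Add(3, r) (Function('l')(r) = Add(r, 3) = Add(3, r))
Pow(Mul(Add(Function('F')(3), Function('l')(5)), n), 2) = Pow(Mul(Add(Add(-9, Mul(9, 3)), Add(3, 5)), -4), 2) = Pow(Mul(Add(Add(-9, 27), 8), -4), 2) = Pow(Mul(Add(18, 8), -4), 2) = Pow(Mul(26, -4), 2) = Pow(-104, 2) = 10816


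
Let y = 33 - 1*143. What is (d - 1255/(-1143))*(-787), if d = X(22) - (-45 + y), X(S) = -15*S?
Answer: 156431990/1143 ≈ 1.3686e+5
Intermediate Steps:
y = -110 (y = 33 - 143 = -110)
d = -175 (d = -15*22 - (-45 - 110) = -330 - 1*(-155) = -330 + 155 = -175)
(d - 1255/(-1143))*(-787) = (-175 - 1255/(-1143))*(-787) = (-175 - 1255*(-1/1143))*(-787) = (-175 + 1255/1143)*(-787) = -198770/1143*(-787) = 156431990/1143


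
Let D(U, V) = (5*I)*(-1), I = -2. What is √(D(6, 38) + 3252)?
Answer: √3262 ≈ 57.114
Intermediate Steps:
D(U, V) = 10 (D(U, V) = (5*(-2))*(-1) = -10*(-1) = 10)
√(D(6, 38) + 3252) = √(10 + 3252) = √3262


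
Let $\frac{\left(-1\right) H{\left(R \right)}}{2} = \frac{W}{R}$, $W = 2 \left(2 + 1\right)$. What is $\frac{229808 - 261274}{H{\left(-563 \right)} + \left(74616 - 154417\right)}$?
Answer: $\frac{17715358}{44927951} \approx 0.39431$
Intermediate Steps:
$W = 6$ ($W = 2 \cdot 3 = 6$)
$H{\left(R \right)} = - \frac{12}{R}$ ($H{\left(R \right)} = - 2 \frac{6}{R} = - \frac{12}{R}$)
$\frac{229808 - 261274}{H{\left(-563 \right)} + \left(74616 - 154417\right)} = \frac{229808 - 261274}{- \frac{12}{-563} + \left(74616 - 154417\right)} = - \frac{31466}{\left(-12\right) \left(- \frac{1}{563}\right) - 79801} = - \frac{31466}{\frac{12}{563} - 79801} = - \frac{31466}{- \frac{44927951}{563}} = \left(-31466\right) \left(- \frac{563}{44927951}\right) = \frac{17715358}{44927951}$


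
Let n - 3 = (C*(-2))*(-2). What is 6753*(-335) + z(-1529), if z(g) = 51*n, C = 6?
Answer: -2260878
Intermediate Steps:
n = 27 (n = 3 + (6*(-2))*(-2) = 3 - 12*(-2) = 3 + 24 = 27)
z(g) = 1377 (z(g) = 51*27 = 1377)
6753*(-335) + z(-1529) = 6753*(-335) + 1377 = -2262255 + 1377 = -2260878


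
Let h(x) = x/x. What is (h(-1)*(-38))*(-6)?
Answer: 228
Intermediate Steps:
h(x) = 1
(h(-1)*(-38))*(-6) = (1*(-38))*(-6) = -38*(-6) = 228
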